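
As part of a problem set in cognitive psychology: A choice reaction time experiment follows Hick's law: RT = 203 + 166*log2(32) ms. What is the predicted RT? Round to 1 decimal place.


RT = 203 + 166 * log2(32)
log2(32) = 5.0
RT = 203 + 166 * 5.0
= 203 + 830.0
= 1033.0 ms


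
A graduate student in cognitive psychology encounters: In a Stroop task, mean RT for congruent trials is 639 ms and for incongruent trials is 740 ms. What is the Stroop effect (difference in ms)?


Stroop effect = RT(incongruent) - RT(congruent)
= 740 - 639
= 101 ms


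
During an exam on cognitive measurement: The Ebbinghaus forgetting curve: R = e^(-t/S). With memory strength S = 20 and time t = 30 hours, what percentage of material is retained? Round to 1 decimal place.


R = e^(-t/S)
-t/S = -30/20 = -1.5
R = e^(-1.5) = 0.22313
Percentage = 0.22313 * 100
= 22.3


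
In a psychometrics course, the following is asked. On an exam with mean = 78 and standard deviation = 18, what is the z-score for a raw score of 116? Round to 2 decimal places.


z = (X - mu) / sigma
= (116 - 78) / 18
= 38 / 18
= 2.11


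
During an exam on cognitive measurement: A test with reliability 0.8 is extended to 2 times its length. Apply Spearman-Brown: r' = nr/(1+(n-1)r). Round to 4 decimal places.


r_new = n*r / (1 + (n-1)*r)
Numerator = 2 * 0.8 = 1.6
Denominator = 1 + 1 * 0.8 = 1.8
r_new = 1.6 / 1.8
= 0.8889


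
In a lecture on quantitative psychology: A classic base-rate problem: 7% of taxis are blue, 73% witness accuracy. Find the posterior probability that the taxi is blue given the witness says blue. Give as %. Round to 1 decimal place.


P(blue | says blue) = P(says blue | blue)*P(blue) / [P(says blue | blue)*P(blue) + P(says blue | not blue)*P(not blue)]
Numerator = 0.73 * 0.07 = 0.0511
False identification = 0.27 * 0.93 = 0.2511
P = 0.0511 / (0.0511 + 0.2511)
= 0.0511 / 0.3022
As percentage = 16.9


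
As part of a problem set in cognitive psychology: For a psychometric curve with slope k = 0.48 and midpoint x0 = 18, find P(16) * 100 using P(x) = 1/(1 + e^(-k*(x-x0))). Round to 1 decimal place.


P(x) = 1/(1 + e^(-0.48*(16 - 18)))
Exponent = -0.48 * -2 = 0.96
e^(0.96) = 2.611696
P = 1/(1 + 2.611696) = 0.276878
Percentage = 27.7


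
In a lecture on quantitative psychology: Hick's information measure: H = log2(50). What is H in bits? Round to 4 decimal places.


H = log2(n)
H = log2(50)
= 5.6439


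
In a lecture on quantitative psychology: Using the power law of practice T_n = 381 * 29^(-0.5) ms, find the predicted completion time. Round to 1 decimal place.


T_n = 381 * 29^(-0.5)
29^(-0.5) = 0.185695
T_n = 381 * 0.185695
= 70.7 ms


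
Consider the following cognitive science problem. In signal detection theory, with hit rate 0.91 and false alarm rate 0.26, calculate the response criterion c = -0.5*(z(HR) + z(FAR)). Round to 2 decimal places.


c = -0.5 * (z(HR) + z(FAR))
z(0.91) = 1.3408
z(0.26) = -0.6433
c = -0.5 * (1.3408 + -0.6433)
= -0.5 * 0.6975
= -0.35


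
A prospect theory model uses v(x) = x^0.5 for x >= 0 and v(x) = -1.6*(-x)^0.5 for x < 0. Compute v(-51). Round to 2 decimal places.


Since x = -51 < 0, use v(x) = -lambda*(-x)^alpha
(-x) = 51
51^0.5 = 7.1414
v(-51) = -1.6 * 7.1414
= -11.43


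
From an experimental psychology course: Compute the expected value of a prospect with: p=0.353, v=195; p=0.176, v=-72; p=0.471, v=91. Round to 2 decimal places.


EU = sum(p_i * v_i)
0.353 * 195 = 68.835
0.176 * -72 = -12.672
0.471 * 91 = 42.861
EU = 68.835 + -12.672 + 42.861
= 99.02


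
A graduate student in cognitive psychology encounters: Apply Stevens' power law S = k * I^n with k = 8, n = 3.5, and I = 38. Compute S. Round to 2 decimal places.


S = 8 * 38^3.5
38^3.5 = 338253.7252
S = 8 * 338253.7252
= 2706029.80


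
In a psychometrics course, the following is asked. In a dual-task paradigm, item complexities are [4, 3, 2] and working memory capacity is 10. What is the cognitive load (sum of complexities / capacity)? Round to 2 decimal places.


Total complexity = 4 + 3 + 2 = 9
Load = total / capacity = 9 / 10
= 0.90


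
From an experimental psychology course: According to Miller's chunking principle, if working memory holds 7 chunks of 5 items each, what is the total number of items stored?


Total items = chunks * items_per_chunk
= 7 * 5
= 35


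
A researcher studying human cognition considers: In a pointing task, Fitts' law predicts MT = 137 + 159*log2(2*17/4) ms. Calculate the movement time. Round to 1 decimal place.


MT = 137 + 159 * log2(2*17/4)
2D/W = 8.5
log2(8.5) = 3.0875
MT = 137 + 159 * 3.0875
= 627.9 ms


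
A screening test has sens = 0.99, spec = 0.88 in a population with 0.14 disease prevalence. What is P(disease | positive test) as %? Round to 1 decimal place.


PPV = (sens * prev) / (sens * prev + (1-spec) * (1-prev))
Numerator = 0.99 * 0.14 = 0.1386
P(positive and no disease) = (1 - spec) * (1 - prev) = (1 - 0.88) * (1 - 0.14) = 0.1032
Denominator = 0.1386 + 0.1032 = 0.2418
PPV = 0.1386 / 0.2418 = 0.573201
As percentage = 57.3


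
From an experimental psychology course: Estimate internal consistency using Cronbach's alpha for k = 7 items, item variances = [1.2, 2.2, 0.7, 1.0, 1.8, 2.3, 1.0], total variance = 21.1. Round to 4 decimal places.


alpha = (k/(k-1)) * (1 - sum(s_i^2)/s_total^2)
sum(item variances) = 10.2
k/(k-1) = 7/6 = 1.166667
1 - 10.2/21.1 = 1 - 0.483412 = 0.516588
alpha = 1.166667 * 0.516588
= 0.6027


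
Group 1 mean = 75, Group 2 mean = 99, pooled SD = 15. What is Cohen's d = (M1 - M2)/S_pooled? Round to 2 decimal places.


Cohen's d = (M1 - M2) / S_pooled
= (75 - 99) / 15
= -24 / 15
= -1.60


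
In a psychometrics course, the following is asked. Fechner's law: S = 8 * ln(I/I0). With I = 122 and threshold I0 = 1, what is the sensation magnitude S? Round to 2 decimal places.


S = 8 * ln(122/1)
I/I0 = 122.0
ln(122.0) = 4.804
S = 8 * 4.804
= 38.43


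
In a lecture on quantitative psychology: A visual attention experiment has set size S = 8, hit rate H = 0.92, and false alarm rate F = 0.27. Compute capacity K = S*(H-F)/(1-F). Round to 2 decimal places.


K = S * (H - F) / (1 - F)
H - F = 0.65
1 - F = 0.73
K = 8 * 0.65 / 0.73
= 7.12


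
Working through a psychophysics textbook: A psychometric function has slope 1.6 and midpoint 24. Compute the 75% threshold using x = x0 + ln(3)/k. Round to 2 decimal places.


At P = 0.75: 0.75 = 1/(1 + e^(-k*(x-x0)))
Solving: e^(-k*(x-x0)) = 1/3
x = x0 + ln(3)/k
ln(3) = 1.0986
x = 24 + 1.0986/1.6
= 24 + 0.6866
= 24.69


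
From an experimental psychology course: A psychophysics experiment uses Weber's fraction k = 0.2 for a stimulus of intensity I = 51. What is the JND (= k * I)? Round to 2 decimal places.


JND = k * I
JND = 0.2 * 51
= 10.20


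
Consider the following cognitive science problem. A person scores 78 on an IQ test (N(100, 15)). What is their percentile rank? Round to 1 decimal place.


z = (IQ - mean) / SD
z = (78 - 100) / 15 = -1.4667
Percentile = Phi(-1.4667) * 100
Phi(-1.4667) = 0.071229
= 7.1


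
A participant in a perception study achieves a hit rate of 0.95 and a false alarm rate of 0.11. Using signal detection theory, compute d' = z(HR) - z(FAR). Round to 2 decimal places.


d' = z(HR) - z(FAR)
z(0.95) = 1.6449
z(0.11) = -1.2265
d' = 1.6449 - -1.2265
= 2.87


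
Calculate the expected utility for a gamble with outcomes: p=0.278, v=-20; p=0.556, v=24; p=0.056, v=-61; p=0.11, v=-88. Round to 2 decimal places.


EU = sum(p_i * v_i)
0.278 * -20 = -5.56
0.556 * 24 = 13.344
0.056 * -61 = -3.416
0.11 * -88 = -9.68
EU = -5.56 + 13.344 + -3.416 + -9.68
= -5.31


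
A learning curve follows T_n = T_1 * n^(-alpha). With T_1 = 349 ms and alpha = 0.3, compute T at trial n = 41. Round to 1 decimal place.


T_n = 349 * 41^(-0.3)
41^(-0.3) = 0.32822
T_n = 349 * 0.32822
= 114.5 ms


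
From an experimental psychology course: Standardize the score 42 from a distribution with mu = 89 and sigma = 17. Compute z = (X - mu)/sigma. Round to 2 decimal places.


z = (X - mu) / sigma
= (42 - 89) / 17
= -47 / 17
= -2.76


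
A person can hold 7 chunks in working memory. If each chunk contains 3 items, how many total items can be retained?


Total items = chunks * items_per_chunk
= 7 * 3
= 21


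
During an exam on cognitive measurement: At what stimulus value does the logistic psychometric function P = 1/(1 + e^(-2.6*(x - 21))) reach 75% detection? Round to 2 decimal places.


At P = 0.75: 0.75 = 1/(1 + e^(-k*(x-x0)))
Solving: e^(-k*(x-x0)) = 1/3
x = x0 + ln(3)/k
ln(3) = 1.0986
x = 21 + 1.0986/2.6
= 21 + 0.4225
= 21.42


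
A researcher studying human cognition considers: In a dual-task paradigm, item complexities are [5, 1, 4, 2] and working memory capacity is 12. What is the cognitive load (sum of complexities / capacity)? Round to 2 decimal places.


Total complexity = 5 + 1 + 4 + 2 = 12
Load = total / capacity = 12 / 12
= 1.00


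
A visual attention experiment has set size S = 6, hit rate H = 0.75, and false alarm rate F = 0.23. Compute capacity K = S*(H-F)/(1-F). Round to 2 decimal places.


K = S * (H - F) / (1 - F)
H - F = 0.52
1 - F = 0.77
K = 6 * 0.52 / 0.77
= 4.05


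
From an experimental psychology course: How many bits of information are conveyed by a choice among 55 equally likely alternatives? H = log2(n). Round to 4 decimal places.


H = log2(n)
H = log2(55)
= 5.7814


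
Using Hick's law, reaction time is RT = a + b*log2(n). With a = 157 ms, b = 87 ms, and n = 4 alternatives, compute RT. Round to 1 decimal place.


RT = 157 + 87 * log2(4)
log2(4) = 2.0
RT = 157 + 87 * 2.0
= 157 + 174.0
= 331.0 ms


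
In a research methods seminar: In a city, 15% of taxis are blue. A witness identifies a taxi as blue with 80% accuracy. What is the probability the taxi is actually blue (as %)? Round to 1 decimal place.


P(blue | says blue) = P(says blue | blue)*P(blue) / [P(says blue | blue)*P(blue) + P(says blue | not blue)*P(not blue)]
Numerator = 0.8 * 0.15 = 0.12
False identification = 0.2 * 0.85 = 0.17
P = 0.12 / (0.12 + 0.17)
= 0.12 / 0.29
As percentage = 41.4


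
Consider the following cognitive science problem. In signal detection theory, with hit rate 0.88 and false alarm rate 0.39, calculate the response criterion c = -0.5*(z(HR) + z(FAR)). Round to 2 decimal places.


c = -0.5 * (z(HR) + z(FAR))
z(0.88) = 1.175
z(0.39) = -0.2793
c = -0.5 * (1.175 + -0.2793)
= -0.5 * 0.8957
= -0.45


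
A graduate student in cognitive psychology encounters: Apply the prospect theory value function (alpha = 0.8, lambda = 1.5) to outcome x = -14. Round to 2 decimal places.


Since x = -14 < 0, use v(x) = -lambda*(-x)^alpha
(-x) = 14
14^0.8 = 8.2585
v(-14) = -1.5 * 8.2585
= -12.39


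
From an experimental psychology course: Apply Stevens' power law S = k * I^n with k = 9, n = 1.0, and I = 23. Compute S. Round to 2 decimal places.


S = 9 * 23^1.0
23^1.0 = 23.0
S = 9 * 23.0
= 207.00


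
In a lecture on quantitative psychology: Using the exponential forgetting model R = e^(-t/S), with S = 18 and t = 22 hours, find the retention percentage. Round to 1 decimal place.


R = e^(-t/S)
-t/S = -22/18 = -1.222222
R = e^(-1.222222) = 0.294575
Percentage = 0.294575 * 100
= 29.5


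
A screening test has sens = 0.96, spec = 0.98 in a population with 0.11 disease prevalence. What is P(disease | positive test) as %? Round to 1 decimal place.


PPV = (sens * prev) / (sens * prev + (1-spec) * (1-prev))
Numerator = 0.96 * 0.11 = 0.1056
P(positive and no disease) = (1 - spec) * (1 - prev) = (1 - 0.98) * (1 - 0.11) = 0.0178
Denominator = 0.1056 + 0.0178 = 0.1234
PPV = 0.1056 / 0.1234 = 0.855754
As percentage = 85.6


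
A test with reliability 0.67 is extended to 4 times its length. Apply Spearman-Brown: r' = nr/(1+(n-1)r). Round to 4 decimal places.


r_new = n*r / (1 + (n-1)*r)
Numerator = 4 * 0.67 = 2.68
Denominator = 1 + 3 * 0.67 = 3.01
r_new = 2.68 / 3.01
= 0.8904


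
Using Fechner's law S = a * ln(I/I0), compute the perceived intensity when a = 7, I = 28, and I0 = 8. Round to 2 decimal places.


S = 7 * ln(28/8)
I/I0 = 3.5
ln(3.5) = 1.2528
S = 7 * 1.2528
= 8.77


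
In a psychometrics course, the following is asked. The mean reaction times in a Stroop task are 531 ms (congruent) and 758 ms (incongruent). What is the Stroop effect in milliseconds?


Stroop effect = RT(incongruent) - RT(congruent)
= 758 - 531
= 227 ms


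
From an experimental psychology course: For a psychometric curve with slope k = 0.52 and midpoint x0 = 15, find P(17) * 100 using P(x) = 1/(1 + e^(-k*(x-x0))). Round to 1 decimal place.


P(x) = 1/(1 + e^(-0.52*(17 - 15)))
Exponent = -0.52 * 2 = -1.04
e^(-1.04) = 0.353455
P = 1/(1 + 0.353455) = 0.73885
Percentage = 73.9


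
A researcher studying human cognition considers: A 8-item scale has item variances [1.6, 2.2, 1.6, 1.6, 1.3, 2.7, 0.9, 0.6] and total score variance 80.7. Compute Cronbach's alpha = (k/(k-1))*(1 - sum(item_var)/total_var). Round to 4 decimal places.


alpha = (k/(k-1)) * (1 - sum(s_i^2)/s_total^2)
sum(item variances) = 12.5
k/(k-1) = 8/7 = 1.142857
1 - 12.5/80.7 = 1 - 0.154895 = 0.845105
alpha = 1.142857 * 0.845105
= 0.9658


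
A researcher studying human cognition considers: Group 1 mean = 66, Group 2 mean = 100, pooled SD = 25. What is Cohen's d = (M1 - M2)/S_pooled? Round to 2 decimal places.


Cohen's d = (M1 - M2) / S_pooled
= (66 - 100) / 25
= -34 / 25
= -1.36


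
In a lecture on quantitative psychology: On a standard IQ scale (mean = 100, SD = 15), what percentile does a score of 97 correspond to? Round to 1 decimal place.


z = (IQ - mean) / SD
z = (97 - 100) / 15 = -0.2
Percentile = Phi(-0.2) * 100
Phi(-0.2) = 0.42074
= 42.1


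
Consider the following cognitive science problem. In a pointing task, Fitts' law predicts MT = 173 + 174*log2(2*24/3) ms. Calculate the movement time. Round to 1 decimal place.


MT = 173 + 174 * log2(2*24/3)
2D/W = 16.0
log2(16.0) = 4.0
MT = 173 + 174 * 4.0
= 869.0 ms


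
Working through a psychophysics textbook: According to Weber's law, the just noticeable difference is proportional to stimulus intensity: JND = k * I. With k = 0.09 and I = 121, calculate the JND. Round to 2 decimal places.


JND = k * I
JND = 0.09 * 121
= 10.89


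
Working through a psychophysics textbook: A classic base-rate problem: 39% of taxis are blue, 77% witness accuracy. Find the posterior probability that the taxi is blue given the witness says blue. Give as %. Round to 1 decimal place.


P(blue | says blue) = P(says blue | blue)*P(blue) / [P(says blue | blue)*P(blue) + P(says blue | not blue)*P(not blue)]
Numerator = 0.77 * 0.39 = 0.3003
False identification = 0.23 * 0.61 = 0.1403
P = 0.3003 / (0.3003 + 0.1403)
= 0.3003 / 0.4406
As percentage = 68.2


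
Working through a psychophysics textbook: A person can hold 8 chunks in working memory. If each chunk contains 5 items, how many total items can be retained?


Total items = chunks * items_per_chunk
= 8 * 5
= 40


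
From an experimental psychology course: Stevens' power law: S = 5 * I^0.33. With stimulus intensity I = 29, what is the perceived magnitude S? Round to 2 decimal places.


S = 5 * 29^0.33
29^0.33 = 3.038
S = 5 * 3.038
= 15.19


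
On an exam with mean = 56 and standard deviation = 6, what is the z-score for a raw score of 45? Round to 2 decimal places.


z = (X - mu) / sigma
= (45 - 56) / 6
= -11 / 6
= -1.83


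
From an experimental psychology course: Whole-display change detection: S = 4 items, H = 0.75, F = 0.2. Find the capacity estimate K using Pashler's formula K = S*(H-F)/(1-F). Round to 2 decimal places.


K = S * (H - F) / (1 - F)
H - F = 0.55
1 - F = 0.8
K = 4 * 0.55 / 0.8
= 2.75


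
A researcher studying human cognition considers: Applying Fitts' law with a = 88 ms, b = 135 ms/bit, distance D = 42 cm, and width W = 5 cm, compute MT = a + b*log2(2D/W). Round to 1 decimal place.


MT = 88 + 135 * log2(2*42/5)
2D/W = 16.8
log2(16.8) = 4.0704
MT = 88 + 135 * 4.0704
= 637.5 ms


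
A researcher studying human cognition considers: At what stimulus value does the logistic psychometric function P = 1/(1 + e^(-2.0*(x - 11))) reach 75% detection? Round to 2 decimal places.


At P = 0.75: 0.75 = 1/(1 + e^(-k*(x-x0)))
Solving: e^(-k*(x-x0)) = 1/3
x = x0 + ln(3)/k
ln(3) = 1.0986
x = 11 + 1.0986/2.0
= 11 + 0.5493
= 11.55


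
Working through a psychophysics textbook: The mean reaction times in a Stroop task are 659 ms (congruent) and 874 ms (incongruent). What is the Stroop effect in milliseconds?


Stroop effect = RT(incongruent) - RT(congruent)
= 874 - 659
= 215 ms


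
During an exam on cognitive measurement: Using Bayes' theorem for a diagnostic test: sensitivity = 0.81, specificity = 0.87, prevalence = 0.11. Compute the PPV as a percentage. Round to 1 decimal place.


PPV = (sens * prev) / (sens * prev + (1-spec) * (1-prev))
Numerator = 0.81 * 0.11 = 0.0891
P(positive and no disease) = (1 - spec) * (1 - prev) = (1 - 0.87) * (1 - 0.11) = 0.1157
Denominator = 0.0891 + 0.1157 = 0.2048
PPV = 0.0891 / 0.2048 = 0.435059
As percentage = 43.5


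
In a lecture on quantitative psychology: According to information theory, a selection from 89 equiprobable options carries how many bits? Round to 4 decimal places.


H = log2(n)
H = log2(89)
= 6.4757


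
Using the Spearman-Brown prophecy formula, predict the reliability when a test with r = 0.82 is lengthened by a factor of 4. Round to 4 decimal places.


r_new = n*r / (1 + (n-1)*r)
Numerator = 4 * 0.82 = 3.28
Denominator = 1 + 3 * 0.82 = 3.46
r_new = 3.28 / 3.46
= 0.9480


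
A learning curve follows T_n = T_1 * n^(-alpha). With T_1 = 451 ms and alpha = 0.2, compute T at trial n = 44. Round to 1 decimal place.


T_n = 451 * 44^(-0.2)
44^(-0.2) = 0.469148
T_n = 451 * 0.469148
= 211.6 ms


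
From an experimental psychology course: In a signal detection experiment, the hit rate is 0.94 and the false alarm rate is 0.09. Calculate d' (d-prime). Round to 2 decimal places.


d' = z(HR) - z(FAR)
z(0.94) = 1.5548
z(0.09) = -1.3408
d' = 1.5548 - -1.3408
= 2.90


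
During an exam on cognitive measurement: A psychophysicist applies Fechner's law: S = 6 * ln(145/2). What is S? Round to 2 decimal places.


S = 6 * ln(145/2)
I/I0 = 72.5
ln(72.5) = 4.2836
S = 6 * 4.2836
= 25.70


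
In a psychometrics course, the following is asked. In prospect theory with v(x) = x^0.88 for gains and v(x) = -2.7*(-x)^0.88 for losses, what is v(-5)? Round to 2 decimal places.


Since x = -5 < 0, use v(x) = -lambda*(-x)^alpha
(-x) = 5
5^0.88 = 4.1219
v(-5) = -2.7 * 4.1219
= -11.13


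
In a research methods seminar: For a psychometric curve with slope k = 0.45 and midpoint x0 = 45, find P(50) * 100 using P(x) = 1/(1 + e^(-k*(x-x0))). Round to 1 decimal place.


P(x) = 1/(1 + e^(-0.45*(50 - 45)))
Exponent = -0.45 * 5 = -2.25
e^(-2.25) = 0.105399
P = 1/(1 + 0.105399) = 0.904651
Percentage = 90.5


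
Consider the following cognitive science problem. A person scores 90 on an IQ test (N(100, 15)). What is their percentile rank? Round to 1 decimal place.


z = (IQ - mean) / SD
z = (90 - 100) / 15 = -0.6667
Percentile = Phi(-0.6667) * 100
Phi(-0.6667) = 0.252482
= 25.2


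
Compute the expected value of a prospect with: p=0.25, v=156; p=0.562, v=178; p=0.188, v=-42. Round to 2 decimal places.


EU = sum(p_i * v_i)
0.25 * 156 = 39.0
0.562 * 178 = 100.036
0.188 * -42 = -7.896
EU = 39.0 + 100.036 + -7.896
= 131.14


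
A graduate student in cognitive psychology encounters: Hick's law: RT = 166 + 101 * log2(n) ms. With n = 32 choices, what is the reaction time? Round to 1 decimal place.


RT = 166 + 101 * log2(32)
log2(32) = 5.0
RT = 166 + 101 * 5.0
= 166 + 505.0
= 671.0 ms


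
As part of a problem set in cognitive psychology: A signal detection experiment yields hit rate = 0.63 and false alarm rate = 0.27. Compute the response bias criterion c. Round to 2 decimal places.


c = -0.5 * (z(HR) + z(FAR))
z(0.63) = 0.3319
z(0.27) = -0.6128
c = -0.5 * (0.3319 + -0.6128)
= -0.5 * -0.2809
= 0.14


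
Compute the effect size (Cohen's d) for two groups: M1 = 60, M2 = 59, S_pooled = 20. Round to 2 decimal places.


Cohen's d = (M1 - M2) / S_pooled
= (60 - 59) / 20
= 1 / 20
= 0.05


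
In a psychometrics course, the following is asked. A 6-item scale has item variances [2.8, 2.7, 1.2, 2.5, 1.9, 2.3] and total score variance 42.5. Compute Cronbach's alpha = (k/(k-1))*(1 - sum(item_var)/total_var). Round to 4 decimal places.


alpha = (k/(k-1)) * (1 - sum(s_i^2)/s_total^2)
sum(item variances) = 13.4
k/(k-1) = 6/5 = 1.2
1 - 13.4/42.5 = 1 - 0.315294 = 0.684706
alpha = 1.2 * 0.684706
= 0.8216


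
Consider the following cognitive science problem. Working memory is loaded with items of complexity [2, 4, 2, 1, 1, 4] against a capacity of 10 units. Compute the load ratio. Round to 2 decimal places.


Total complexity = 2 + 4 + 2 + 1 + 1 + 4 = 14
Load = total / capacity = 14 / 10
= 1.40


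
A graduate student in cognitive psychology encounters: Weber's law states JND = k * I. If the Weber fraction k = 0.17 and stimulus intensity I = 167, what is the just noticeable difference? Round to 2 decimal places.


JND = k * I
JND = 0.17 * 167
= 28.39


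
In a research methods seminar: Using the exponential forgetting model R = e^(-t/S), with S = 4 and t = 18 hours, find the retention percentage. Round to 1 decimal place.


R = e^(-t/S)
-t/S = -18/4 = -4.5
R = e^(-4.5) = 0.011109
Percentage = 0.011109 * 100
= 1.1


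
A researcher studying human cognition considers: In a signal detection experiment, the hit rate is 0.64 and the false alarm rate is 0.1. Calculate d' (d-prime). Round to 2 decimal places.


d' = z(HR) - z(FAR)
z(0.64) = 0.3585
z(0.1) = -1.2816
d' = 0.3585 - -1.2816
= 1.64


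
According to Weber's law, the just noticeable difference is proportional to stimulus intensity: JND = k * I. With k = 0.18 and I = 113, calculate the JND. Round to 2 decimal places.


JND = k * I
JND = 0.18 * 113
= 20.34


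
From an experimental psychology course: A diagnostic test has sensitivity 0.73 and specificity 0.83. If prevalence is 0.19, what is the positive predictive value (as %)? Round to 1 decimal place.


PPV = (sens * prev) / (sens * prev + (1-spec) * (1-prev))
Numerator = 0.73 * 0.19 = 0.1387
P(positive and no disease) = (1 - spec) * (1 - prev) = (1 - 0.83) * (1 - 0.19) = 0.1377
Denominator = 0.1387 + 0.1377 = 0.2764
PPV = 0.1387 / 0.2764 = 0.501809
As percentage = 50.2


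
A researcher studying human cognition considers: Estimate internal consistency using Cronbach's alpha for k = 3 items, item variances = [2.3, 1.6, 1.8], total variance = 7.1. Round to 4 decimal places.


alpha = (k/(k-1)) * (1 - sum(s_i^2)/s_total^2)
sum(item variances) = 5.7
k/(k-1) = 3/2 = 1.5
1 - 5.7/7.1 = 1 - 0.802817 = 0.197183
alpha = 1.5 * 0.197183
= 0.2958


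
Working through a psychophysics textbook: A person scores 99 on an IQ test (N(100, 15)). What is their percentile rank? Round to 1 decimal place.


z = (IQ - mean) / SD
z = (99 - 100) / 15 = -0.0667
Percentile = Phi(-0.0667) * 100
Phi(-0.0667) = 0.47341
= 47.3


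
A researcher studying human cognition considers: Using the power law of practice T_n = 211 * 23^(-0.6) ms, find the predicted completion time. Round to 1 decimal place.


T_n = 211 * 23^(-0.6)
23^(-0.6) = 0.152392
T_n = 211 * 0.152392
= 32.2 ms


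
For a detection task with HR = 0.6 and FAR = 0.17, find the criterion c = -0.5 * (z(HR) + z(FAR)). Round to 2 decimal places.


c = -0.5 * (z(HR) + z(FAR))
z(0.6) = 0.2533
z(0.17) = -0.9542
c = -0.5 * (0.2533 + -0.9542)
= -0.5 * -0.7009
= 0.35


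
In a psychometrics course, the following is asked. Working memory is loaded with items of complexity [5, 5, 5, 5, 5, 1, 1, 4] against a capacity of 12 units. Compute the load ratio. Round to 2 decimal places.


Total complexity = 5 + 5 + 5 + 5 + 5 + 1 + 1 + 4 = 31
Load = total / capacity = 31 / 12
= 2.58


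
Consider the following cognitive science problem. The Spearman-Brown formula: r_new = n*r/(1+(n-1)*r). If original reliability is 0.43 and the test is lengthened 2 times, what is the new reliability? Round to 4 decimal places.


r_new = n*r / (1 + (n-1)*r)
Numerator = 2 * 0.43 = 0.86
Denominator = 1 + 1 * 0.43 = 1.43
r_new = 0.86 / 1.43
= 0.6014


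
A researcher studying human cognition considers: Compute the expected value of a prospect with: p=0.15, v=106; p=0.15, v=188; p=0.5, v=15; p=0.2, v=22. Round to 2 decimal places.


EU = sum(p_i * v_i)
0.15 * 106 = 15.9
0.15 * 188 = 28.2
0.5 * 15 = 7.5
0.2 * 22 = 4.4
EU = 15.9 + 28.2 + 7.5 + 4.4
= 56.00


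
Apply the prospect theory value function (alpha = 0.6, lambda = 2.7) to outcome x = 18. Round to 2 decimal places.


Since x = 18 >= 0, use v(x) = x^0.6
18^0.6 = 5.6645
v(18) = 5.66


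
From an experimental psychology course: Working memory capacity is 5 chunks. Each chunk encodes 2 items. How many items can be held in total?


Total items = chunks * items_per_chunk
= 5 * 2
= 10


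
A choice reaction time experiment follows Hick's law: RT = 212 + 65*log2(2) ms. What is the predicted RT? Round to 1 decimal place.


RT = 212 + 65 * log2(2)
log2(2) = 1.0
RT = 212 + 65 * 1.0
= 212 + 65.0
= 277.0 ms


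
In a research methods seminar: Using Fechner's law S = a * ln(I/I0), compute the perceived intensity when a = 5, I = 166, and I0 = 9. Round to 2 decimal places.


S = 5 * ln(166/9)
I/I0 = 18.444444
ln(18.444444) = 2.9148
S = 5 * 2.9148
= 14.57


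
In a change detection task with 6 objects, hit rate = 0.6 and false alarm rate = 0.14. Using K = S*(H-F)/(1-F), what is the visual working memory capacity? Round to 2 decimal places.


K = S * (H - F) / (1 - F)
H - F = 0.46
1 - F = 0.86
K = 6 * 0.46 / 0.86
= 3.21


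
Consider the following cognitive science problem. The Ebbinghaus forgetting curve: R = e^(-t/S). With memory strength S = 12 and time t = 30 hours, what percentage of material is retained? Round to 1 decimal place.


R = e^(-t/S)
-t/S = -30/12 = -2.5
R = e^(-2.5) = 0.082085
Percentage = 0.082085 * 100
= 8.2


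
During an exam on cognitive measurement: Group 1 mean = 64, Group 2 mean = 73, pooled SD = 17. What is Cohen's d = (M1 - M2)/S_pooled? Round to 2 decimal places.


Cohen's d = (M1 - M2) / S_pooled
= (64 - 73) / 17
= -9 / 17
= -0.53


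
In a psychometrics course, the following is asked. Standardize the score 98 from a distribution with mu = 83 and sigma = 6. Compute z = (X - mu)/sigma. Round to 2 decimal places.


z = (X - mu) / sigma
= (98 - 83) / 6
= 15 / 6
= 2.50


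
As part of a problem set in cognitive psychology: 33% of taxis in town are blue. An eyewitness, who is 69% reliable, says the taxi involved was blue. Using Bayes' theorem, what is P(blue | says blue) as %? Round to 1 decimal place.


P(blue | says blue) = P(says blue | blue)*P(blue) / [P(says blue | blue)*P(blue) + P(says blue | not blue)*P(not blue)]
Numerator = 0.69 * 0.33 = 0.2277
False identification = 0.31 * 0.67 = 0.2077
P = 0.2277 / (0.2277 + 0.2077)
= 0.2277 / 0.4354
As percentage = 52.3


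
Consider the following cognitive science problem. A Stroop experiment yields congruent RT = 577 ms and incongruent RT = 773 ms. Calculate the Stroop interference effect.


Stroop effect = RT(incongruent) - RT(congruent)
= 773 - 577
= 196 ms


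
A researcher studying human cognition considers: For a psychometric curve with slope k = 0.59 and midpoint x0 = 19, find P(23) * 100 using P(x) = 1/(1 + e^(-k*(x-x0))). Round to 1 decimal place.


P(x) = 1/(1 + e^(-0.59*(23 - 19)))
Exponent = -0.59 * 4 = -2.36
e^(-2.36) = 0.09442
P = 1/(1 + 0.09442) = 0.913726
Percentage = 91.4


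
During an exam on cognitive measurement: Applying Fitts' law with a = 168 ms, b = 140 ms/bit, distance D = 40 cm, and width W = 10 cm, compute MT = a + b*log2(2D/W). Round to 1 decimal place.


MT = 168 + 140 * log2(2*40/10)
2D/W = 8.0
log2(8.0) = 3.0
MT = 168 + 140 * 3.0
= 588.0 ms


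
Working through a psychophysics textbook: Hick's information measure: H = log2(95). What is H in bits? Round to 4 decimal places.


H = log2(n)
H = log2(95)
= 6.5699


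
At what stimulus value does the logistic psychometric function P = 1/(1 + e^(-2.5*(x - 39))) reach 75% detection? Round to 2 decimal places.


At P = 0.75: 0.75 = 1/(1 + e^(-k*(x-x0)))
Solving: e^(-k*(x-x0)) = 1/3
x = x0 + ln(3)/k
ln(3) = 1.0986
x = 39 + 1.0986/2.5
= 39 + 0.4394
= 39.44


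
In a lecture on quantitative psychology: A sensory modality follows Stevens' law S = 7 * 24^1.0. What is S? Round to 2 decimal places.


S = 7 * 24^1.0
24^1.0 = 24.0
S = 7 * 24.0
= 168.00


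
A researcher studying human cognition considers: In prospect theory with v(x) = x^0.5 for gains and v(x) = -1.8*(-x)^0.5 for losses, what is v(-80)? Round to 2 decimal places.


Since x = -80 < 0, use v(x) = -lambda*(-x)^alpha
(-x) = 80
80^0.5 = 8.9443
v(-80) = -1.8 * 8.9443
= -16.10


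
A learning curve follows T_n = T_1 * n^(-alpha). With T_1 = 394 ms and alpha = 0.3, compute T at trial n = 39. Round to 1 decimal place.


T_n = 394 * 39^(-0.3)
39^(-0.3) = 0.333181
T_n = 394 * 0.333181
= 131.3 ms


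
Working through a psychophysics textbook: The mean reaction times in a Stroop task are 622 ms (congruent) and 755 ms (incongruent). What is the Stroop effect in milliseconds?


Stroop effect = RT(incongruent) - RT(congruent)
= 755 - 622
= 133 ms


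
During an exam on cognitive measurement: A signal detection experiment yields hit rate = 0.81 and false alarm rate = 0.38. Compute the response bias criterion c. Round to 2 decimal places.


c = -0.5 * (z(HR) + z(FAR))
z(0.81) = 0.8779
z(0.38) = -0.3055
c = -0.5 * (0.8779 + -0.3055)
= -0.5 * 0.5724
= -0.29


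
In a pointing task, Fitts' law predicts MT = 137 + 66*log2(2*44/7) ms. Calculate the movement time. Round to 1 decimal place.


MT = 137 + 66 * log2(2*44/7)
2D/W = 12.571429
log2(12.571429) = 3.6521
MT = 137 + 66 * 3.6521
= 378.0 ms


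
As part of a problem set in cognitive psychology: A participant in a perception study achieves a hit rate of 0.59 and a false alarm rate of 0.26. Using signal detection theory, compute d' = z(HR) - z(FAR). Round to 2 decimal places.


d' = z(HR) - z(FAR)
z(0.59) = 0.2275
z(0.26) = -0.6433
d' = 0.2275 - -0.6433
= 0.87


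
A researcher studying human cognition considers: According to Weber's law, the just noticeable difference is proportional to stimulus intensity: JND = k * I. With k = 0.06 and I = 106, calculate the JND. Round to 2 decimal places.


JND = k * I
JND = 0.06 * 106
= 6.36


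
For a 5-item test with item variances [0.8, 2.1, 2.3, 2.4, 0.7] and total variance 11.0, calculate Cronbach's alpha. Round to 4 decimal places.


alpha = (k/(k-1)) * (1 - sum(s_i^2)/s_total^2)
sum(item variances) = 8.3
k/(k-1) = 5/4 = 1.25
1 - 8.3/11.0 = 1 - 0.754545 = 0.245455
alpha = 1.25 * 0.245455
= 0.3068


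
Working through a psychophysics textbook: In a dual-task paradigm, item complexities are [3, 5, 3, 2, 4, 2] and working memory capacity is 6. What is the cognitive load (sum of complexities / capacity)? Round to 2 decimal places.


Total complexity = 3 + 5 + 3 + 2 + 4 + 2 = 19
Load = total / capacity = 19 / 6
= 3.17


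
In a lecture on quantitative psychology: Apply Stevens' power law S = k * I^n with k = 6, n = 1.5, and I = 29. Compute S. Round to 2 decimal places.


S = 6 * 29^1.5
29^1.5 = 156.1698
S = 6 * 156.1698
= 937.02


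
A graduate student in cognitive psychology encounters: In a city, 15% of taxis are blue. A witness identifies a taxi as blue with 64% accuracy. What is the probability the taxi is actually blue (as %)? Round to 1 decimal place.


P(blue | says blue) = P(says blue | blue)*P(blue) / [P(says blue | blue)*P(blue) + P(says blue | not blue)*P(not blue)]
Numerator = 0.64 * 0.15 = 0.096
False identification = 0.36 * 0.85 = 0.306
P = 0.096 / (0.096 + 0.306)
= 0.096 / 0.402
As percentage = 23.9


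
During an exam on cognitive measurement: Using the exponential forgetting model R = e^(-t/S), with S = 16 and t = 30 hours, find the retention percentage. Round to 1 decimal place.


R = e^(-t/S)
-t/S = -30/16 = -1.875
R = e^(-1.875) = 0.153355
Percentage = 0.153355 * 100
= 15.3


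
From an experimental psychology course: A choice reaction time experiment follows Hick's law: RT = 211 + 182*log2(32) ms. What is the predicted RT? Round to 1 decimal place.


RT = 211 + 182 * log2(32)
log2(32) = 5.0
RT = 211 + 182 * 5.0
= 211 + 910.0
= 1121.0 ms


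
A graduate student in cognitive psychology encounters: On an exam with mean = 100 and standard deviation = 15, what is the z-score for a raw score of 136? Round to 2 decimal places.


z = (X - mu) / sigma
= (136 - 100) / 15
= 36 / 15
= 2.40


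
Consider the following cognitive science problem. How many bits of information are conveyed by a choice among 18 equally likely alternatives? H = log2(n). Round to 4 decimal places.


H = log2(n)
H = log2(18)
= 4.1699


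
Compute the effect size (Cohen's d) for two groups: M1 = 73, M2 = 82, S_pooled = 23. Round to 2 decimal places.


Cohen's d = (M1 - M2) / S_pooled
= (73 - 82) / 23
= -9 / 23
= -0.39


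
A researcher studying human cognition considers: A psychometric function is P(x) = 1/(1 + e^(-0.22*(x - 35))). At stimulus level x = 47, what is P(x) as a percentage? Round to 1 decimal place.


P(x) = 1/(1 + e^(-0.22*(47 - 35)))
Exponent = -0.22 * 12 = -2.64
e^(-2.64) = 0.071361
P = 1/(1 + 0.071361) = 0.933392
Percentage = 93.3


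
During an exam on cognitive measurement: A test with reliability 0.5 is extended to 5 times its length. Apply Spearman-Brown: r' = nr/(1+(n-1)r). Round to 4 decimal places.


r_new = n*r / (1 + (n-1)*r)
Numerator = 5 * 0.5 = 2.5
Denominator = 1 + 4 * 0.5 = 3.0
r_new = 2.5 / 3.0
= 0.8333


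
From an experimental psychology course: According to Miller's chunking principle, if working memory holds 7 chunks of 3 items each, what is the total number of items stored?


Total items = chunks * items_per_chunk
= 7 * 3
= 21


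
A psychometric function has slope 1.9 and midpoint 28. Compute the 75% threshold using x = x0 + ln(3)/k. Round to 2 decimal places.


At P = 0.75: 0.75 = 1/(1 + e^(-k*(x-x0)))
Solving: e^(-k*(x-x0)) = 1/3
x = x0 + ln(3)/k
ln(3) = 1.0986
x = 28 + 1.0986/1.9
= 28 + 0.5782
= 28.58


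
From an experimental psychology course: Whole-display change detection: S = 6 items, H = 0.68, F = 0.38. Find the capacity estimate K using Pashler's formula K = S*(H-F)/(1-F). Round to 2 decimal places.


K = S * (H - F) / (1 - F)
H - F = 0.3
1 - F = 0.62
K = 6 * 0.3 / 0.62
= 2.90


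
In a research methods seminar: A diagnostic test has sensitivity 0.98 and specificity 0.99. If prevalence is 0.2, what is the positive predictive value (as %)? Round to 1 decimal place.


PPV = (sens * prev) / (sens * prev + (1-spec) * (1-prev))
Numerator = 0.98 * 0.2 = 0.196
P(positive and no disease) = (1 - spec) * (1 - prev) = (1 - 0.99) * (1 - 0.2) = 0.008
Denominator = 0.196 + 0.008 = 0.204
PPV = 0.196 / 0.204 = 0.960784
As percentage = 96.1


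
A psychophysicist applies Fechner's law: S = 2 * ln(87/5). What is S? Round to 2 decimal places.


S = 2 * ln(87/5)
I/I0 = 17.4
ln(17.4) = 2.8565
S = 2 * 2.8565
= 5.71


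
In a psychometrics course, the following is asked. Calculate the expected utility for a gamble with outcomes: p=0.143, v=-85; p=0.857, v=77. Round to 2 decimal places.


EU = sum(p_i * v_i)
0.143 * -85 = -12.155
0.857 * 77 = 65.989
EU = -12.155 + 65.989
= 53.83


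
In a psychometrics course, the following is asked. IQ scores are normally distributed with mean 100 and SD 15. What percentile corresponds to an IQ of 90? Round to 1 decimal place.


z = (IQ - mean) / SD
z = (90 - 100) / 15 = -0.6667
Percentile = Phi(-0.6667) * 100
Phi(-0.6667) = 0.252482
= 25.2


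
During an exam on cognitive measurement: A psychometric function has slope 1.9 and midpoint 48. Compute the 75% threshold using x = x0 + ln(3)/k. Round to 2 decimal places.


At P = 0.75: 0.75 = 1/(1 + e^(-k*(x-x0)))
Solving: e^(-k*(x-x0)) = 1/3
x = x0 + ln(3)/k
ln(3) = 1.0986
x = 48 + 1.0986/1.9
= 48 + 0.5782
= 48.58


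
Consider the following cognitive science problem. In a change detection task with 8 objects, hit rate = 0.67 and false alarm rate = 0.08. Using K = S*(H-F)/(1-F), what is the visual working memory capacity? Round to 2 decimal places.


K = S * (H - F) / (1 - F)
H - F = 0.59
1 - F = 0.92
K = 8 * 0.59 / 0.92
= 5.13


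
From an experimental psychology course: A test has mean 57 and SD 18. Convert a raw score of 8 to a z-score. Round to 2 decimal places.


z = (X - mu) / sigma
= (8 - 57) / 18
= -49 / 18
= -2.72


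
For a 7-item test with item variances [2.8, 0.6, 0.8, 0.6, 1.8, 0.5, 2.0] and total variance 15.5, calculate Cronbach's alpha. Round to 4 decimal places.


alpha = (k/(k-1)) * (1 - sum(s_i^2)/s_total^2)
sum(item variances) = 9.1
k/(k-1) = 7/6 = 1.166667
1 - 9.1/15.5 = 1 - 0.587097 = 0.412903
alpha = 1.166667 * 0.412903
= 0.4817


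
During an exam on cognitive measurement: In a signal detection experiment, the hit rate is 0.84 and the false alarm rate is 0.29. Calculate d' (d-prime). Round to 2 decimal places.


d' = z(HR) - z(FAR)
z(0.84) = 0.9945
z(0.29) = -0.5534
d' = 0.9945 - -0.5534
= 1.55


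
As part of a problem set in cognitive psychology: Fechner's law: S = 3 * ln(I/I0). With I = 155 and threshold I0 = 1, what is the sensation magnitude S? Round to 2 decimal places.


S = 3 * ln(155/1)
I/I0 = 155.0
ln(155.0) = 5.0434
S = 3 * 5.0434
= 15.13


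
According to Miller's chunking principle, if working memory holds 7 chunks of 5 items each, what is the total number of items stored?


Total items = chunks * items_per_chunk
= 7 * 5
= 35


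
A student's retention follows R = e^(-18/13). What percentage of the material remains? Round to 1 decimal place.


R = e^(-t/S)
-t/S = -18/13 = -1.384615
R = e^(-1.384615) = 0.25042
Percentage = 0.25042 * 100
= 25.0


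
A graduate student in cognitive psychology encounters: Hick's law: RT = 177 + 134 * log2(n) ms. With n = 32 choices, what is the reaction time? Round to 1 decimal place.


RT = 177 + 134 * log2(32)
log2(32) = 5.0
RT = 177 + 134 * 5.0
= 177 + 670.0
= 847.0 ms


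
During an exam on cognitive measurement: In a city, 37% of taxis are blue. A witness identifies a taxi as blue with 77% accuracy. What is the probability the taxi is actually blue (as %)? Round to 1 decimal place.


P(blue | says blue) = P(says blue | blue)*P(blue) / [P(says blue | blue)*P(blue) + P(says blue | not blue)*P(not blue)]
Numerator = 0.77 * 0.37 = 0.2849
False identification = 0.23 * 0.63 = 0.1449
P = 0.2849 / (0.2849 + 0.1449)
= 0.2849 / 0.4298
As percentage = 66.3


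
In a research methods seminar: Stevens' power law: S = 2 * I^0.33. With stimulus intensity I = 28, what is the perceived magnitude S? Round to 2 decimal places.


S = 2 * 28^0.33
28^0.33 = 3.003
S = 2 * 3.003
= 6.01


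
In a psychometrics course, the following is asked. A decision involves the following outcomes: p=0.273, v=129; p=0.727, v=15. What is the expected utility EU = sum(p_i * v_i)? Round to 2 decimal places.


EU = sum(p_i * v_i)
0.273 * 129 = 35.217
0.727 * 15 = 10.905
EU = 35.217 + 10.905
= 46.12


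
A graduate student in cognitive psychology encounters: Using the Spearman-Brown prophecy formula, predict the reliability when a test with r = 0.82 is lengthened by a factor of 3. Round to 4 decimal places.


r_new = n*r / (1 + (n-1)*r)
Numerator = 3 * 0.82 = 2.46
Denominator = 1 + 2 * 0.82 = 2.64
r_new = 2.46 / 2.64
= 0.9318


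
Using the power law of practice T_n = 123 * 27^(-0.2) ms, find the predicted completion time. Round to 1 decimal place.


T_n = 123 * 27^(-0.2)
27^(-0.2) = 0.517282
T_n = 123 * 0.517282
= 63.6 ms
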